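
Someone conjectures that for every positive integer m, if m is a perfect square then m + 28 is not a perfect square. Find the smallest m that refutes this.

Check each positive integer m in order until m is a perfect square but m + 28 is a perfect square.
The first 5 eligible values, up to m = 25, all satisfy the conclusion.
m = 36: 36 = 6² and 36 + 28 = 64 = 8².

m = 36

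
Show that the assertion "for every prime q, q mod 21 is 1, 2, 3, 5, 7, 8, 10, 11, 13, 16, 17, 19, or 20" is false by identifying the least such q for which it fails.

A counterexample is any prime q such that the claim fails; we check each in order.
For q = 2, 3, 5, 7, …, 53, 59, 61 the conclusion holds.
q = 67: 67 mod 21 = 4 — not in {1, 2, 3, 5, 7, 8, 10, 11, 13, 16, 17, 19, 20}.
Thus q = 67 disproves the claim, and no smaller q works.

q = 67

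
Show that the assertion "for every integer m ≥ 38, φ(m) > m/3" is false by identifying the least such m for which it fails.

m = 42

The first 4 eligible values, up to m = 41, all satisfy the conclusion.
m = 42: φ(42) = 12 and 42/3 = 14, so φ(42) ≤ 42/3.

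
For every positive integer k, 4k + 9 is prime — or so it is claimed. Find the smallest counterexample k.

k = 3

A counterexample is any positive integer k such that 4k + 9 is not prime; we check each in order.
For k = 1, 2 the conclusion holds.
k = 3: 4k + 9 = 21 = 3 × 7, composite.
So k = 3 is the smallest counterexample.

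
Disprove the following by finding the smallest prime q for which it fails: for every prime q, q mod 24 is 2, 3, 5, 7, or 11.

The first 5 eligible values, up to q = 11, all satisfy the conclusion.
q = 13: 13 mod 24 = 13 — not in {2, 3, 5, 7, 11}.
Thus q = 13 disproves the claim, and no smaller q works.

q = 13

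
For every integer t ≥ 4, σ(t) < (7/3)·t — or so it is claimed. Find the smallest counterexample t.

A counterexample is any integer t ≥ 4 such that the claim fails; we check each in order.
t = 4: σ(4) = 7; 7 < 28/3.
t = 5: σ(5) = 6; 6 < 35/3.
t = 6: σ(6) = 12; 12 < 14.
t = 7: σ(7) = 8; 8 < 49/3.
t = 8: σ(8) = 15; 15 < 56/3.
t = 9: σ(9) = 13; 13 < 21.
t = 10: σ(10) = 18; 18 < 70/3.
t = 11: σ(11) = 12; 12 < 77/3.
t = 12: σ(12) = 28; 28 ≥ 28.
Hence t = 12 is a counterexample.

t = 12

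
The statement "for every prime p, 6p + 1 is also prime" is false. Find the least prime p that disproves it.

p = 19

A counterexample is any prime p such that 6p + 1 is not prime; we check each in order.
The first 7 eligible values, up to p = 17, all satisfy the conclusion.
p = 19: 6p + 1 = 115 = 5 × 23, not prime.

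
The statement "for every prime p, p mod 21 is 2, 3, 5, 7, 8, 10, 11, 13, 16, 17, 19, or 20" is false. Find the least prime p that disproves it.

p = 43

Check each prime p in order until the claim fails.
For p = 2, 3, 5, 7, …, 31, 37, 41 the conclusion holds.
p = 43: 43 mod 21 = 1 — not in {2, 3, 5, 7, 8, 10, 11, 13, 16, 17, 19, 20}.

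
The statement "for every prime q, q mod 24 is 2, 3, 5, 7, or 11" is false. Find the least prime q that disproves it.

Check each prime q in order until the claim fails.
The first 5 eligible values, up to q = 11, all satisfy the conclusion.
q = 13: 13 mod 24 = 13 — not in {2, 3, 5, 7, 11}.

q = 13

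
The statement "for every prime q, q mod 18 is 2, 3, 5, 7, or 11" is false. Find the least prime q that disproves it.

q = 13

q = 2: 2 mod 18 = 2.
q = 3: 3 mod 18 = 3.
q = 5: 5 mod 18 = 5.
q = 7: 7 mod 18 = 7.
q = 11: 11 mod 18 = 11.
q = 13: 13 mod 18 = 13 — not in {2, 3, 5, 7, 11}.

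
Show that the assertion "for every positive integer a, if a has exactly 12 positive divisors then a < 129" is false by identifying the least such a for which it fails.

a = 132

We need the least positive integer a for which a has exactly 12 positive divisors but the claim fails.
a = 60: τ(60) = 12; 60 < 129.
a = 72: τ(72) = 12; 72 < 129.
a = 84: τ(84) = 12; 84 < 129.
a = 90: τ(90) = 12; 90 < 129.
a = 96: τ(96) = 12; 96 < 129.
a = 108: τ(108) = 12; 108 < 129.
a = 126: τ(126) = 12; 126 < 129.
a = 132: τ(132) = 12; 132 ≥ 129.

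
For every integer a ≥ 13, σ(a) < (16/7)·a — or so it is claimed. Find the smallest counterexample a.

a = 24

Check each integer a ≥ 13 in order until the claim fails.
For a = 13, 14, 15, 16, …, 21, 22, 23 the conclusion holds.
a = 24: σ(24) = 60; 60 ≥ 384/7.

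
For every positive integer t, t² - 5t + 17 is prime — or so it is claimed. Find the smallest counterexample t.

t = 13

We need the least positive integer t for which t² - 5t + 17 is not prime.
For t = 1, 2, 3, 4, …, 10, 11, 12 the conclusion holds.
t = 13: t² - 5t + 17 = 121 = 11 × 11, composite.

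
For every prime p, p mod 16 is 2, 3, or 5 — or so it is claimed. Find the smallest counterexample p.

p = 7

For p = 2, 3, 5 the conclusion holds.
p = 7: 7 mod 16 = 7 — not in {2, 3, 5}.
So p = 7 is the smallest counterexample.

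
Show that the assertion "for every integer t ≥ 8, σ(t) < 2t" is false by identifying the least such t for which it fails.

We need the least integer t ≥ 8 for which the claim fails.
t = 8: σ(8) = 15; 15 < 16.
t = 9: σ(9) = 13; 13 < 18.
t = 10: σ(10) = 18; 18 < 20.
t = 11: σ(11) = 12; 12 < 22.
t = 12: σ(12) = 28; 28 ≥ 24.
Thus t = 12 disproves the claim, and no smaller t works.

t = 12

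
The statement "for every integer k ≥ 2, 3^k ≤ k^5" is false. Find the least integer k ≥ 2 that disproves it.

k = 11

For k = 2, 3, 4, 5, 6, 7, 8, 9, 10 the conclusion holds.
k = 11: 3^k = 177147 and k^5 = 161051, so 177147 > 161051.
Thus k = 11 disproves the claim, and no smaller k works.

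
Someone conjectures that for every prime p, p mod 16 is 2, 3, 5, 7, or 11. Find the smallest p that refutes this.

p = 13

p = 2: 2 mod 16 = 2.
p = 3: 3 mod 16 = 3.
p = 5: 5 mod 16 = 5.
p = 7: 7 mod 16 = 7.
p = 11: 11 mod 16 = 11.
p = 13: 13 mod 16 = 13 — not in {2, 3, 5, 7, 11}.
So p = 13 is the smallest counterexample.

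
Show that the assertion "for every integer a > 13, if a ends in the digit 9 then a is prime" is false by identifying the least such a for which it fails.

We need the least integer a > 13 for which a ends in the digit 9 but a is not prime.
For a = 19, 29 the conclusion holds.
a = 39: 39 ends in 9; 39 = 3 × 13, composite.
So a = 39 is the smallest counterexample.

a = 39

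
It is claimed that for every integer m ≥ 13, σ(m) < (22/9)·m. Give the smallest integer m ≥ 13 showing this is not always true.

m = 24

We need the least integer m ≥ 13 for which the claim fails.
The first 11 eligible values, up to m = 23, all satisfy the conclusion.
m = 24: σ(24) = 60; 60 ≥ 176/3.
Thus m = 24 disproves the claim, and no smaller m works.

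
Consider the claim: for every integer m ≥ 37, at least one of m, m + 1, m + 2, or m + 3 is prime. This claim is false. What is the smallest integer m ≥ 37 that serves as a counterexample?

m = 48

For m = 37, 38, 39, 40, …, 45, 46, 47 the conclusion holds.
m = 48: 48 = 2 × 24; 49 = 7 × 7; 50 = 2 × 25; 51 = 3 × 17 — all composite.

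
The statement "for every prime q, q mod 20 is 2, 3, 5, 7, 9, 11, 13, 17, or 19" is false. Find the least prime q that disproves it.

q = 41

A counterexample is any prime q such that the claim fails; we check each in order.
For q = 2, 3, 5, 7, …, 29, 31, 37 the conclusion holds.
q = 41: 41 mod 20 = 1 — not in {2, 3, 5, 7, 9, 11, 13, 17, 19}.
So q = 41 is the smallest counterexample.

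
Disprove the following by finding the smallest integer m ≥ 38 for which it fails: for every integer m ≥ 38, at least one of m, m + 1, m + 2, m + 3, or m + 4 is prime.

For m = 38, 39, 40, 41, 42, 43, 44, 45, 46, 47 the conclusion holds.
m = 48: 48 = 2 × 24; 49 = 7 × 7; 50 = 2 × 25; 51 = 3 × 17; 52 = 2 × 26 — all composite.

m = 48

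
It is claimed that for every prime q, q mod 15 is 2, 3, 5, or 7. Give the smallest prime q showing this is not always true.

A counterexample is any prime q such that the claim fails; we check each in order.
For q = 2, 3, 5, 7 the conclusion holds.
q = 11: 11 mod 15 = 11 — not in {2, 3, 5, 7}.

q = 11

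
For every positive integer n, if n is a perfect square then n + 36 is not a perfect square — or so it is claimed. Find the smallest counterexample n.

n = 64

We need the least positive integer n for which n is a perfect square but n + 36 is a perfect square.
The first 7 eligible values, up to n = 49, all satisfy the conclusion.
n = 64: 64 = 8² and 64 + 36 = 100 = 10².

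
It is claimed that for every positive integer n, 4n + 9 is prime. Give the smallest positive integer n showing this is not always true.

For n = 1, 2 the conclusion holds.
n = 3: 4n + 9 = 21 = 3 × 7, composite.

n = 3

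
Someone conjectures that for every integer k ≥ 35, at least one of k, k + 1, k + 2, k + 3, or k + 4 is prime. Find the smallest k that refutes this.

A counterexample is any integer k ≥ 35 such that k, k + 1, k + 2, k + 3, k + 4 are all composite; we check each in order.
For k = 35, 36, 37, 38, …, 45, 46, 47 the conclusion holds.
k = 48: 48 = 2 × 24; 49 = 7 × 7; 50 = 2 × 25; 51 = 3 × 17; 52 = 2 × 26 — all composite.

k = 48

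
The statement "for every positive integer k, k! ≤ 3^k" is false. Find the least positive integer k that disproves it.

k = 7

We need the least positive integer k for which k! > 3^k.
For k = 1, 2, 3, 4, 5, 6 the conclusion holds.
k = 7: k! = 5040 and 3^k = 2187, so 5040 > 2187.
So k = 7 is the smallest counterexample.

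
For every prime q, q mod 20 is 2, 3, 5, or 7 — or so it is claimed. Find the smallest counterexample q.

For q = 2, 3, 5, 7 the conclusion holds.
q = 11: 11 mod 20 = 11 — not in {2, 3, 5, 7}.
Hence q = 11 is a counterexample.

q = 11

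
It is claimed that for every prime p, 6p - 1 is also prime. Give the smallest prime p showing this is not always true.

The first 4 eligible values, up to p = 7, all satisfy the conclusion.
p = 11: 6p - 1 = 65 = 5 × 13, not prime.
Hence p = 11 is a counterexample.

p = 11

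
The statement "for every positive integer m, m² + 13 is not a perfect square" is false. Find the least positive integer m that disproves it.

m = 6

A counterexample is any positive integer m such that m² + 13 is a perfect square; we check each in order.
For m = 1, 2, 3, 4, 5 the conclusion holds.
m = 6: 6² + 13 = 49 = 7², a perfect square.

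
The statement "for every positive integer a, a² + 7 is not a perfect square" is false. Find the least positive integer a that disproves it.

a = 3

Check each positive integer a in order until a² + 7 is a perfect square.
a = 1: 1² + 7 = 8, not a perfect square.
a = 2: 2² + 7 = 11, not a perfect square.
a = 3: 3² + 7 = 16 = 4², a perfect square.
Hence a = 3 is a counterexample.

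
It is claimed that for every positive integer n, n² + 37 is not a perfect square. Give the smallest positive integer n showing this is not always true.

n = 18

A counterexample is any positive integer n such that n² + 37 is a perfect square; we check each in order.
For n = 1, 2, 3, 4, …, 15, 16, 17 the conclusion holds.
n = 18: 18² + 37 = 361 = 19², a perfect square.
Thus n = 18 disproves the claim, and no smaller n works.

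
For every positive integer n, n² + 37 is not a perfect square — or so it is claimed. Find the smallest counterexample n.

n = 18

The first 17 eligible values, up to n = 17, all satisfy the conclusion.
n = 18: 18² + 37 = 361 = 19², a perfect square.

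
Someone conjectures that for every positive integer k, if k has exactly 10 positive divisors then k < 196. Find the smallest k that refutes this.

k = 48: τ(48) = 10; 48 < 196.
k = 80: τ(80) = 10; 80 < 196.
k = 112: τ(112) = 10; 112 < 196.
k = 162: τ(162) = 10; 162 < 196.
k = 176: τ(176) = 10; 176 < 196.
k = 208: τ(208) = 10; 208 ≥ 196.

k = 208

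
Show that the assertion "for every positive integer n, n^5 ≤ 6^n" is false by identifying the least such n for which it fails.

A counterexample is any positive integer n such that n^5 > 6^n; we check each in order.
n = 1: n^5 = 1 and 6^n = 6, so 1 ≤ 6.
n = 2: n^5 = 32 and 6^n = 36, so 32 ≤ 36.
n = 3: n^5 = 243 and 6^n = 216, so 243 > 216.
Thus n = 3 disproves the claim, and no smaller n works.

n = 3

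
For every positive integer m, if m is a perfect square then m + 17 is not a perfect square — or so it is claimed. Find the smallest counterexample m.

m = 64

For m = 1, 4, 9, 16, 25, 36, 49 the conclusion holds.
m = 64: 64 = 8² and 64 + 17 = 81 = 9².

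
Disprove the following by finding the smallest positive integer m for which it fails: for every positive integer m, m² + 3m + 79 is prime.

For m = 1, 2, 3, 4 the conclusion holds.
m = 5: m² + 3m + 79 = 119 = 7 × 17, composite.
Hence m = 5 is a counterexample.

m = 5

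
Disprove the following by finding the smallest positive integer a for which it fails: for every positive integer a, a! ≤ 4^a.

a = 9

We need the least positive integer a for which a! > 4^a.
a = 1: a! = 1 and 4^a = 4, so 1 ≤ 4.
a = 2: a! = 2 and 4^a = 16, so 2 ≤ 16.
a = 3: a! = 6 and 4^a = 64, so 6 ≤ 64.
a = 4: a! = 24 and 4^a = 256, so 24 ≤ 256.
a = 5: a! = 120 and 4^a = 1024, so 120 ≤ 1024.
a = 6: a! = 720 and 4^a = 4096, so 720 ≤ 4096.
a = 7: a! = 5040 and 4^a = 16384, so 5040 ≤ 16384.
a = 8: a! = 40320 and 4^a = 65536, so 40320 ≤ 65536.
a = 9: a! = 362880 and 4^a = 262144, so 362880 > 262144.
So a = 9 is the smallest counterexample.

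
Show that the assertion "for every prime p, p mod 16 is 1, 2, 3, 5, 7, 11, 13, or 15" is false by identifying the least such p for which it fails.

We need the least prime p for which the claim fails.
For p = 2, 3, 5, 7, …, 29, 31, 37 the conclusion holds.
p = 41: 41 mod 16 = 9 — not in {1, 2, 3, 5, 7, 11, 13, 15}.
Hence p = 41 is a counterexample.

p = 41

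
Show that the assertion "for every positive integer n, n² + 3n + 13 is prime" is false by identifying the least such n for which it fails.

n = 9

We need the least positive integer n for which n² + 3n + 13 is not prime.
The first 8 eligible values, up to n = 8, all satisfy the conclusion.
n = 9: n² + 3n + 13 = 121 = 11 × 11, composite.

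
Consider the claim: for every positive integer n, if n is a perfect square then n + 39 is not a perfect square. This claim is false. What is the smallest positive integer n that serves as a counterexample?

n = 25

The first 4 eligible values, up to n = 16, all satisfy the conclusion.
n = 25: 25 = 5² and 25 + 39 = 64 = 8².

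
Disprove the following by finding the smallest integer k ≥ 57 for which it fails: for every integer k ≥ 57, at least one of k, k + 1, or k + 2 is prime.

We need the least integer k ≥ 57 for which k, k + 1, k + 2 are all composite.
k = 57: 59 is prime.
k = 58: 59 is prime.
k = 59: 59 is prime.
k = 60: 61 is prime.
k = 61: 61 is prime.
k = 62: 62 = 2 × 31; 63 = 3 × 21; 64 = 2 × 32 — all composite.

k = 62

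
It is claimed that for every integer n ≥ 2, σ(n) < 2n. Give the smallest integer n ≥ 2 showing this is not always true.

n = 6

For n = 2, 3, 4, 5 the conclusion holds.
n = 6: σ(6) = 12; 12 ≥ 12.
Hence n = 6 is a counterexample.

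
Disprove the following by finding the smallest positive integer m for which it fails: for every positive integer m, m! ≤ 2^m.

m = 4

Check each positive integer m in order until m! > 2^m.
m = 1: m! = 1 and 2^m = 2, so 1 ≤ 2.
m = 2: m! = 2 and 2^m = 4, so 2 ≤ 4.
m = 3: m! = 6 and 2^m = 8, so 6 ≤ 8.
m = 4: m! = 24 and 2^m = 16, so 24 > 16.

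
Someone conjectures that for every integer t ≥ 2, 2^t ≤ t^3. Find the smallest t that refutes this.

A counterexample is any integer t ≥ 2 such that 2^t > t^3; we check each in order.
t = 2: 2^t = 4 and t^3 = 8, so 4 ≤ 8.
t = 3: 2^t = 8 and t^3 = 27, so 8 ≤ 27.
t = 4: 2^t = 16 and t^3 = 64, so 16 ≤ 64.
t = 5: 2^t = 32 and t^3 = 125, so 32 ≤ 125.
t = 6: 2^t = 64 and t^3 = 216, so 64 ≤ 216.
t = 7: 2^t = 128 and t^3 = 343, so 128 ≤ 343.
t = 8: 2^t = 256 and t^3 = 512, so 256 ≤ 512.
t = 9: 2^t = 512 and t^3 = 729, so 512 ≤ 729.
t = 10: 2^t = 1024 and t^3 = 1000, so 1024 > 1000.
Thus t = 10 disproves the claim, and no smaller t works.

t = 10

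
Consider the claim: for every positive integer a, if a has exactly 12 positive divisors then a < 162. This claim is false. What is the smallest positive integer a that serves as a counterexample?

We need the least positive integer a for which a has exactly 12 positive divisors but the claim fails.
For a = 60, 72, 84, 90, …, 150, 156, 160 the conclusion holds.
a = 198: τ(198) = 12; 198 ≥ 162.
Thus a = 198 disproves the claim, and no smaller a works.

a = 198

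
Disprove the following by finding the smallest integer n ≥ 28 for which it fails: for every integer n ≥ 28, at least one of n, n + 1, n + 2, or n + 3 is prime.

n = 32

Check each integer n ≥ 28 in order until n, n + 1, n + 2, n + 3 are all composite.
n = 28: 29 is prime.
n = 29: 29 is prime.
n = 30: 31 is prime.
n = 31: 31 is prime.
n = 32: 32 = 2 × 16; 33 = 3 × 11; 34 = 2 × 17; 35 = 5 × 7 — all composite.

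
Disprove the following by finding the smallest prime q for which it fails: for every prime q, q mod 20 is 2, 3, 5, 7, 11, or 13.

q = 17

A counterexample is any prime q such that the claim fails; we check each in order.
The first 6 eligible values, up to q = 13, all satisfy the conclusion.
q = 17: 17 mod 20 = 17 — not in {2, 3, 5, 7, 11, 13}.
Thus q = 17 disproves the claim, and no smaller q works.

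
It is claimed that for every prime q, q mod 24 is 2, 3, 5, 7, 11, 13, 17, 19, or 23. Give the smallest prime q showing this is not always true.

A counterexample is any prime q such that the claim fails; we check each in order.
For q = 2, 3, 5, 7, …, 61, 67, 71 the conclusion holds.
q = 73: 73 mod 24 = 1 — not in {2, 3, 5, 7, 11, 13, 17, 19, 23}.

q = 73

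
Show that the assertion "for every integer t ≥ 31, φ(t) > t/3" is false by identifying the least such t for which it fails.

t = 36

We need the least integer t ≥ 31 for which the claim fails.
For t = 31, 32, 33, 34, 35 the conclusion holds.
t = 36: φ(36) = 12 and 36/3 = 12, so φ(36) ≤ 36/3.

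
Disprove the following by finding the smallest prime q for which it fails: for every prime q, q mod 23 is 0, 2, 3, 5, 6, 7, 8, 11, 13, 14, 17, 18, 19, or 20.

q = 47

We need the least prime q for which the claim fails.
The first 14 eligible values, up to q = 43, all satisfy the conclusion.
q = 47: 47 mod 23 = 1 — not in {0, 2, 3, 5, 6, 7, 8, 11, 13, 14, 17, 18, 19, 20}.
Hence q = 47 is a counterexample.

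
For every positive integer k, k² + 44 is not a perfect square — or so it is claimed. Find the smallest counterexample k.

k = 10

The first 9 eligible values, up to k = 9, all satisfy the conclusion.
k = 10: 10² + 44 = 144 = 12², a perfect square.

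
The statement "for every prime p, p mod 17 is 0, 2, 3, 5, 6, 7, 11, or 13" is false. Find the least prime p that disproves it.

The first 9 eligible values, up to p = 23, all satisfy the conclusion.
p = 29: 29 mod 17 = 12 — not in {0, 2, 3, 5, 6, 7, 11, 13}.
Thus p = 29 disproves the claim, and no smaller p works.

p = 29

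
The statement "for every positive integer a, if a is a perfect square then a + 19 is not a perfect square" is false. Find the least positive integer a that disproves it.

a = 81

The first 8 eligible values, up to a = 64, all satisfy the conclusion.
a = 81: 81 = 9² and 81 + 19 = 100 = 10².
So a = 81 is the smallest counterexample.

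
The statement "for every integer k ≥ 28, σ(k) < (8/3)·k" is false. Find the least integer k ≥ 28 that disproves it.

k = 60

We need the least integer k ≥ 28 for which the claim fails.
The first 32 eligible values, up to k = 59, all satisfy the conclusion.
k = 60: σ(60) = 168; 168 ≥ 160.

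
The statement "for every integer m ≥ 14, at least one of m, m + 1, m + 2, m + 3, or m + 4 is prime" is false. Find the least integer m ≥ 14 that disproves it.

m = 24

For m = 14, 15, 16, 17, 18, 19, 20, 21, 22, 23 the conclusion holds.
m = 24: 24 = 2 × 12; 25 = 5 × 5; 26 = 2 × 13; 27 = 3 × 9; 28 = 2 × 14 — all composite.
Thus m = 24 disproves the claim, and no smaller m works.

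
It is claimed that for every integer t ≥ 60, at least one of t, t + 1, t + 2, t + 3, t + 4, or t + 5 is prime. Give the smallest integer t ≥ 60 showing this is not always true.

t = 90

A counterexample is any integer t ≥ 60 such that t, t + 1, t + 2, t + 3, t + 4, t + 5 are all composite; we check each in order.
For t = 60, 61, 62, 63, …, 87, 88, 89 the conclusion holds.
t = 90: 90 = 2 × 45; 91 = 7 × 13; 92 = 2 × 46; 93 = 3 × 31; 94 = 2 × 47; 95 = 5 × 19 — all composite.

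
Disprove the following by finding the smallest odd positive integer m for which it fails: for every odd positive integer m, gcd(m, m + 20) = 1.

m = 5

We need the least odd positive integer m for which gcd(m, m + 20) > 1.
m = 1: gcd(1, 21) = 1.
m = 3: gcd(3, 23) = 1.
m = 5: gcd(5, 25) = 5.
Thus m = 5 disproves the claim, and no smaller m works.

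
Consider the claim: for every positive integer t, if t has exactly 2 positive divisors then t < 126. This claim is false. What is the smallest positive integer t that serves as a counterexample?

Check each positive integer t in order until t has exactly 2 positive divisors but the claim fails.
For t = 2, 3, 5, 7, …, 107, 109, 113 the conclusion holds.
t = 127: τ(127) = 2; 127 ≥ 126.

t = 127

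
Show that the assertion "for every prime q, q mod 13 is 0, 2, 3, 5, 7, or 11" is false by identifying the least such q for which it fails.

A counterexample is any prime q such that the claim fails; we check each in order.
The first 6 eligible values, up to q = 13, all satisfy the conclusion.
q = 17: 17 mod 13 = 4 — not in {0, 2, 3, 5, 7, 11}.
Hence q = 17 is a counterexample.

q = 17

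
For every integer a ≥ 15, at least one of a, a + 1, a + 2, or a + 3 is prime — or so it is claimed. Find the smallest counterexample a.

A counterexample is any integer a ≥ 15 such that a, a + 1, a + 2, a + 3 are all composite; we check each in order.
The first 9 eligible values, up to a = 23, all satisfy the conclusion.
a = 24: 24 = 2 × 12; 25 = 5 × 5; 26 = 2 × 13; 27 = 3 × 9 — all composite.
Thus a = 24 disproves the claim, and no smaller a works.

a = 24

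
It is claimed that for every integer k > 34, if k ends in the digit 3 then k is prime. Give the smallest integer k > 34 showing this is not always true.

k = 63

k = 43: 43 ends in 3 and is prime.
k = 53: 53 ends in 3 and is prime.
k = 63: 63 ends in 3; 63 = 3 × 21, composite.
So k = 63 is the smallest counterexample.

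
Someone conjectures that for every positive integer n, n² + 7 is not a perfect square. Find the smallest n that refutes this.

n = 3

We need the least positive integer n for which n² + 7 is a perfect square.
n = 1: 1² + 7 = 8, not a perfect square.
n = 2: 2² + 7 = 11, not a perfect square.
n = 3: 3² + 7 = 16 = 4², a perfect square.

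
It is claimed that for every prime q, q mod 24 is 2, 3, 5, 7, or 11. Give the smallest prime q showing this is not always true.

Check each prime q in order until the claim fails.
The first 5 eligible values, up to q = 11, all satisfy the conclusion.
q = 13: 13 mod 24 = 13 — not in {2, 3, 5, 7, 11}.
Hence q = 13 is a counterexample.

q = 13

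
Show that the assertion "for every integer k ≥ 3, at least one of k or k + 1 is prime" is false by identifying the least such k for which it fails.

k = 8

We need the least integer k ≥ 3 for which k, k + 1 are both composite.
For k = 3, 4, 5, 6, 7 the conclusion holds.
k = 8: 8 = 2 × 4; 9 = 3 × 3 — both composite.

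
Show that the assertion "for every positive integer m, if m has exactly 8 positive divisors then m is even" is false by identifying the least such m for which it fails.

m = 105

The first 12 eligible values, up to m = 104, all satisfy the conclusion.
m = 105: divisors of 105: 1, 3, 5, 7, 15, 21, 35, 105; 105 is odd.
So m = 105 is the smallest counterexample.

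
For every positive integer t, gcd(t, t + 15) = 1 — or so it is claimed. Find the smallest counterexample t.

For t = 1, 2 the conclusion holds.
t = 3: gcd(3, 18) = 3.

t = 3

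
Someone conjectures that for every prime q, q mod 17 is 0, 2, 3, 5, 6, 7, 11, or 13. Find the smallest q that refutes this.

q = 29

We need the least prime q for which the claim fails.
The first 9 eligible values, up to q = 23, all satisfy the conclusion.
q = 29: 29 mod 17 = 12 — not in {0, 2, 3, 5, 6, 7, 11, 13}.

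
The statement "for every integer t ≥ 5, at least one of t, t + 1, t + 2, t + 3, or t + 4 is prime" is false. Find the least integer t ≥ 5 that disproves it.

A counterexample is any integer t ≥ 5 such that t, t + 1, t + 2, t + 3, t + 4 are all composite; we check each in order.
For t = 5, 6, 7, 8, …, 21, 22, 23 the conclusion holds.
t = 24: 24 = 2 × 12; 25 = 5 × 5; 26 = 2 × 13; 27 = 3 × 9; 28 = 2 × 14 — all composite.

t = 24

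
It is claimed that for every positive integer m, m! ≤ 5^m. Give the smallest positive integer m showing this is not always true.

m = 12

Check each positive integer m in order until m! > 5^m.
The first 11 eligible values, up to m = 11, all satisfy the conclusion.
m = 12: m! = 479001600 and 5^m = 244140625, so 479001600 > 244140625.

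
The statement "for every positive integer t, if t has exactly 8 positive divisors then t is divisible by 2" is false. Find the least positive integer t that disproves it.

Check each positive integer t in order until t has exactly 8 positive divisors but t is not divisible by 2.
For t = 24, 30, 40, 42, …, 88, 102, 104 the conclusion holds.
t = 105: τ(105) = 8; 105 mod 2 = 1.

t = 105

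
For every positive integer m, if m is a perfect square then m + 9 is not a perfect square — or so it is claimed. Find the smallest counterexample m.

m = 16

A counterexample is any positive integer m such that m is a perfect square but m + 9 is a perfect square; we check each in order.
For m = 1, 4, 9 the conclusion holds.
m = 16: 16 = 4² and 16 + 9 = 25 = 5².
So m = 16 is the smallest counterexample.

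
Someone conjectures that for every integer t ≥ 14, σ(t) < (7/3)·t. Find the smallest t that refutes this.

t = 24

We need the least integer t ≥ 14 for which the claim fails.
The first 10 eligible values, up to t = 23, all satisfy the conclusion.
t = 24: σ(24) = 60; 60 ≥ 56.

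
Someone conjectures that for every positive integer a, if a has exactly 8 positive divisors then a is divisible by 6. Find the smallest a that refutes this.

a = 24: τ(24) = 8; 24 mod 6 = 0.
a = 30: τ(30) = 8; 30 mod 6 = 0.
a = 40: τ(40) = 8; 40 mod 6 = 4.

a = 40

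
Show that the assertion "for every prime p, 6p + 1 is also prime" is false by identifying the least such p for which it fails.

Check each prime p in order until 6p + 1 is not prime.
p = 2: 6p + 1 = 13, prime.
p = 3: 6p + 1 = 19, prime.
p = 5: 6p + 1 = 31, prime.
p = 7: 6p + 1 = 43, prime.
p = 11: 6p + 1 = 67, prime.
p = 13: 6p + 1 = 79, prime.
p = 17: 6p + 1 = 103, prime.
p = 19: 6p + 1 = 115 = 5 × 23, not prime.
Hence p = 19 is a counterexample.

p = 19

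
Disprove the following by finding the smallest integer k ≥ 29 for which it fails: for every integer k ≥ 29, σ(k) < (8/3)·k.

k = 60

Check each integer k ≥ 29 in order until the claim fails.
For k = 29, 30, 31, 32, …, 57, 58, 59 the conclusion holds.
k = 60: σ(60) = 168; 168 ≥ 160.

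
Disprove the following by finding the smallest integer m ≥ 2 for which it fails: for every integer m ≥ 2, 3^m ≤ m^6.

m = 15

For m = 2, 3, 4, 5, …, 12, 13, 14 the conclusion holds.
m = 15: 3^m = 14348907 and m^6 = 11390625, so 14348907 > 11390625.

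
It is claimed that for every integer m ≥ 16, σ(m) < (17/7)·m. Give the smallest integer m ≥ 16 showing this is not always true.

Check each integer m ≥ 16 in order until the claim fails.
For m = 16, 17, 18, 19, 20, 21, 22, 23 the conclusion holds.
m = 24: σ(24) = 60; 60 ≥ 408/7.
Thus m = 24 disproves the claim, and no smaller m works.

m = 24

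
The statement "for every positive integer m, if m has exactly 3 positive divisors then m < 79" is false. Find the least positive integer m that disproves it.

The first 4 eligible values, up to m = 49, all satisfy the conclusion.
m = 121: τ(121) = 3; 121 ≥ 79.
So m = 121 is the smallest counterexample.

m = 121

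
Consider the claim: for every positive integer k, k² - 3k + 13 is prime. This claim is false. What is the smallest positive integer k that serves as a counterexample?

k = 12

A counterexample is any positive integer k such that k² - 3k + 13 is not prime; we check each in order.
For k = 1, 2, 3, 4, …, 9, 10, 11 the conclusion holds.
k = 12: k² - 3k + 13 = 121 = 11 × 11, composite.
Hence k = 12 is a counterexample.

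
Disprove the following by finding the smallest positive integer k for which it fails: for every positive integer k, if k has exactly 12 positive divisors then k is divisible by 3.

k = 140

We need the least positive integer k for which k has exactly 12 positive divisors but k is not divisible by 3.
For k = 60, 72, 84, 90, 96, 108, 126, 132 the conclusion holds.
k = 140: τ(140) = 12; 140 mod 3 = 2.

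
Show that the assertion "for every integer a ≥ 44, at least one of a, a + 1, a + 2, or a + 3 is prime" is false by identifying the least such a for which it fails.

a = 48

We need the least integer a ≥ 44 for which a, a + 1, a + 2, a + 3 are all composite.
a = 44: 47 is prime.
a = 45: 47 is prime.
a = 46: 47 is prime.
a = 47: 47 is prime.
a = 48: 48 = 2 × 24; 49 = 7 × 7; 50 = 2 × 25; 51 = 3 × 17 — all composite.
Thus a = 48 disproves the claim, and no smaller a works.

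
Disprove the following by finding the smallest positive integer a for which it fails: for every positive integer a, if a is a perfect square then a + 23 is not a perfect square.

Check each positive integer a in order until a is a perfect square but a + 23 is a perfect square.
For a = 1, 4, 9, 16, 25, 36, 49, 64, 81, 100 the conclusion holds.
a = 121: 121 = 11² and 121 + 23 = 144 = 12².

a = 121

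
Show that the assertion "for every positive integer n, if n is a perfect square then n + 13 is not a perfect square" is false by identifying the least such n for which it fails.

Check each positive integer n in order until n is a perfect square but n + 13 is a perfect square.
The first 5 eligible values, up to n = 25, all satisfy the conclusion.
n = 36: 36 = 6² and 36 + 13 = 49 = 7².
Hence n = 36 is a counterexample.

n = 36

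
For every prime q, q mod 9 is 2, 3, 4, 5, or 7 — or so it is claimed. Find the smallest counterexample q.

q = 17

The first 6 eligible values, up to q = 13, all satisfy the conclusion.
q = 17: 17 mod 9 = 8 — not in {2, 3, 4, 5, 7}.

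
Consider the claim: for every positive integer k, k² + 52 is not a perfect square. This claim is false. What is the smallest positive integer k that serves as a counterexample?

k = 12

A counterexample is any positive integer k such that k² + 52 is a perfect square; we check each in order.
For k = 1, 2, 3, 4, …, 9, 10, 11 the conclusion holds.
k = 12: 12² + 52 = 196 = 14², a perfect square.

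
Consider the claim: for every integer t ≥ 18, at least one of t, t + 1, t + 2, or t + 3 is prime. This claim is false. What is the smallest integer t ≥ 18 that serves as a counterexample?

We need the least integer t ≥ 18 for which t, t + 1, t + 2, t + 3 are all composite.
The first 6 eligible values, up to t = 23, all satisfy the conclusion.
t = 24: 24 = 2 × 12; 25 = 5 × 5; 26 = 2 × 13; 27 = 3 × 9 — all composite.
So t = 24 is the smallest counterexample.

t = 24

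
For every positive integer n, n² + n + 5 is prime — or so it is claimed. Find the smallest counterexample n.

For n = 1, 2, 3 the conclusion holds.
n = 4: n² + n + 5 = 25 = 5 × 5, composite.
Thus n = 4 disproves the claim, and no smaller n works.

n = 4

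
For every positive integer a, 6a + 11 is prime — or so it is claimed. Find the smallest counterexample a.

a = 1: 6a + 11 = 17, prime.
a = 2: 6a + 11 = 23, prime.
a = 3: 6a + 11 = 29, prime.
a = 4: 6a + 11 = 35 = 5 × 7, composite.
Thus a = 4 disproves the claim, and no smaller a works.

a = 4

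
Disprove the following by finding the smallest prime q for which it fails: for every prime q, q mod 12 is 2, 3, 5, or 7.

q = 11

Check each prime q in order until the claim fails.
The first 4 eligible values, up to q = 7, all satisfy the conclusion.
q = 11: 11 mod 12 = 11 — not in {2, 3, 5, 7}.
Thus q = 11 disproves the claim, and no smaller q works.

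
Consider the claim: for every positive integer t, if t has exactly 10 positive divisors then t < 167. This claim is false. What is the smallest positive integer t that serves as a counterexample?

t = 176

Check each positive integer t in order until t has exactly 10 positive divisors but the claim fails.
The first 4 eligible values, up to t = 162, all satisfy the conclusion.
t = 176: τ(176) = 10; 176 ≥ 167.
So t = 176 is the smallest counterexample.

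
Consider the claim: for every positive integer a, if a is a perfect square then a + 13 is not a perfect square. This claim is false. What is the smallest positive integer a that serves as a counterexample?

a = 36

a = 1: 1 + 13 = 14, not a perfect square.
a = 4: 4 + 13 = 17, not a perfect square.
a = 9: 9 + 13 = 22, not a perfect square.
a = 16: 16 + 13 = 29, not a perfect square.
a = 25: 25 + 13 = 38, not a perfect square.
a = 36: 36 = 6² and 36 + 13 = 49 = 7².
So a = 36 is the smallest counterexample.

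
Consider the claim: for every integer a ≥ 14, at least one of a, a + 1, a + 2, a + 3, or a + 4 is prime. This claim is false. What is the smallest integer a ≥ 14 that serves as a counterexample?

Check each integer a ≥ 14 in order until a, a + 1, a + 2, a + 3, a + 4 are all composite.
The first 10 eligible values, up to a = 23, all satisfy the conclusion.
a = 24: 24 = 2 × 12; 25 = 5 × 5; 26 = 2 × 13; 27 = 3 × 9; 28 = 2 × 14 — all composite.
Thus a = 24 disproves the claim, and no smaller a works.

a = 24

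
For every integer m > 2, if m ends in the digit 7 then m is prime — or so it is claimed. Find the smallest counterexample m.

A counterexample is any integer m > 2 such that m ends in the digit 7 but m is not prime; we check each in order.
For m = 7, 17 the conclusion holds.
m = 27: 27 ends in 7; 27 = 3 × 9, composite.

m = 27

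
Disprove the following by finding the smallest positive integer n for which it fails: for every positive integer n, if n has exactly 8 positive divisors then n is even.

n = 105

We need the least positive integer n for which n has exactly 8 positive divisors but n is odd.
For n = 24, 30, 40, 42, …, 88, 102, 104 the conclusion holds.
n = 105: divisors of 105: 1, 3, 5, 7, 15, 21, 35, 105; 105 is odd.
Hence n = 105 is a counterexample.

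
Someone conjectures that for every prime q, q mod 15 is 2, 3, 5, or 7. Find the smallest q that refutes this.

q = 11

The first 4 eligible values, up to q = 7, all satisfy the conclusion.
q = 11: 11 mod 15 = 11 — not in {2, 3, 5, 7}.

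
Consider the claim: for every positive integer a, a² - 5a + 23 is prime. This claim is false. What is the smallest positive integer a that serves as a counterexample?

For a = 1, 2, 3, 4, …, 16, 17, 18 the conclusion holds.
a = 19: a² - 5a + 23 = 289 = 17 × 17, composite.
Thus a = 19 disproves the claim, and no smaller a works.

a = 19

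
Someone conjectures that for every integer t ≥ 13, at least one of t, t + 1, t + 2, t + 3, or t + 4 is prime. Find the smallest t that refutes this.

We need the least integer t ≥ 13 for which t, t + 1, t + 2, t + 3, t + 4 are all composite.
For t = 13, 14, 15, 16, …, 21, 22, 23 the conclusion holds.
t = 24: 24 = 2 × 12; 25 = 5 × 5; 26 = 2 × 13; 27 = 3 × 9; 28 = 2 × 14 — all composite.
Thus t = 24 disproves the claim, and no smaller t works.

t = 24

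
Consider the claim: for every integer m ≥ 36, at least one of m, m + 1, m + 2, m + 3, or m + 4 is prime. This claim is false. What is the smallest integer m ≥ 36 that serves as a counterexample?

m = 48

The first 12 eligible values, up to m = 47, all satisfy the conclusion.
m = 48: 48 = 2 × 24; 49 = 7 × 7; 50 = 2 × 25; 51 = 3 × 17; 52 = 2 × 26 — all composite.
Hence m = 48 is a counterexample.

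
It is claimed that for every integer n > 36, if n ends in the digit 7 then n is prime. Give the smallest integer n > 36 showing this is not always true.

n = 57

For n = 37, 47 the conclusion holds.
n = 57: 57 ends in 7; 57 = 3 × 19, composite.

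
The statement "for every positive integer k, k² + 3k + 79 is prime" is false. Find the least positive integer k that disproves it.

k = 5

For k = 1, 2, 3, 4 the conclusion holds.
k = 5: k² + 3k + 79 = 119 = 7 × 17, composite.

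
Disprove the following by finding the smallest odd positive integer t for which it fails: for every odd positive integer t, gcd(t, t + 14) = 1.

t = 7

We need the least odd positive integer t for which gcd(t, t + 14) > 1.
t = 1: gcd(1, 15) = 1.
t = 3: gcd(3, 17) = 1.
t = 5: gcd(5, 19) = 1.
t = 7: gcd(7, 21) = 7.
Thus t = 7 disproves the claim, and no smaller t works.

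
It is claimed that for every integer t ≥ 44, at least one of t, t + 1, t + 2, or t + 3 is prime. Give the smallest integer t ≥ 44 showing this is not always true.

t = 48

We need the least integer t ≥ 44 for which t, t + 1, t + 2, t + 3 are all composite.
t = 44: 47 is prime.
t = 45: 47 is prime.
t = 46: 47 is prime.
t = 47: 47 is prime.
t = 48: 48 = 2 × 24; 49 = 7 × 7; 50 = 2 × 25; 51 = 3 × 17 — all composite.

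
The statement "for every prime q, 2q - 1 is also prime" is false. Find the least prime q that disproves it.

q = 5

For q = 2, 3 the conclusion holds.
q = 5: 2q - 1 = 9 = 3 × 3, not prime.
Hence q = 5 is a counterexample.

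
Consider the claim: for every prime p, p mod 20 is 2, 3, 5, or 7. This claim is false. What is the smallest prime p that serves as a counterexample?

p = 11

We need the least prime p for which the claim fails.
The first 4 eligible values, up to p = 7, all satisfy the conclusion.
p = 11: 11 mod 20 = 11 — not in {2, 3, 5, 7}.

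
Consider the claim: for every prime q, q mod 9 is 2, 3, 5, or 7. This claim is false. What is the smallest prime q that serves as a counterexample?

q = 13

We need the least prime q for which the claim fails.
For q = 2, 3, 5, 7, 11 the conclusion holds.
q = 13: 13 mod 9 = 4 — not in {2, 3, 5, 7}.
Thus q = 13 disproves the claim, and no smaller q works.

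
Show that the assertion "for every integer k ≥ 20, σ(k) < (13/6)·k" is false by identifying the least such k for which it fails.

k = 24

Check each integer k ≥ 20 in order until the claim fails.
For k = 20, 21, 22, 23 the conclusion holds.
k = 24: σ(24) = 60; 60 ≥ 52.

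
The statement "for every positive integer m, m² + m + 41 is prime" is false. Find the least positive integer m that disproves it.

m = 40

A counterexample is any positive integer m such that m² + m + 41 is not prime; we check each in order.
For m = 1, 2, 3, 4, …, 37, 38, 39 the conclusion holds.
m = 40: m² + m + 41 = 1681 = 41 × 41, composite.
Thus m = 40 disproves the claim, and no smaller m works.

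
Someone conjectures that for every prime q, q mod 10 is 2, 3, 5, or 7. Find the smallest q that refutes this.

A counterexample is any prime q such that the claim fails; we check each in order.
q = 2: 2 mod 10 = 2.
q = 3: 3 mod 10 = 3.
q = 5: 5 mod 10 = 5.
q = 7: 7 mod 10 = 7.
q = 11: 11 mod 10 = 1 — not in {2, 3, 5, 7}.

q = 11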